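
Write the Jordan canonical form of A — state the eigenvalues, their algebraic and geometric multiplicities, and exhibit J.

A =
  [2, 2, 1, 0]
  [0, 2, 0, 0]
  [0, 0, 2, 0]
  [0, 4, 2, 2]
J_2(2) ⊕ J_1(2) ⊕ J_1(2)

The characteristic polynomial is
  det(x·I − A) = x^4 - 8*x^3 + 24*x^2 - 32*x + 16 = (x - 2)^4

Eigenvalues and multiplicities (the geometric multiplicity of λ is n − rank(A − λI), which equals the number of Jordan blocks for λ):
  λ = 2: algebraic multiplicity = 4, geometric multiplicity = 3

Determining the block sizes for each eigenvalue:
  λ = 2: 3 blocks summing to 4 forces exactly one block of size 2 and the rest size 1 → block sizes [2, 1, 1]

Assembling the blocks gives a Jordan form
J =
  [2, 1, 0, 0]
  [0, 2, 0, 0]
  [0, 0, 2, 0]
  [0, 0, 0, 2]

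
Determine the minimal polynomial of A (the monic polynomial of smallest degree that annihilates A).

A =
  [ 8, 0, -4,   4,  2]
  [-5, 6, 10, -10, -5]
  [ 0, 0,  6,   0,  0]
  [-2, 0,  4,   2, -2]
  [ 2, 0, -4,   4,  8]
x^2 - 12*x + 36

The characteristic polynomial is χ_A(x) = (x - 6)^5, so the eigenvalues are known. The minimal polynomial is
  m_A(x) = Π_λ (x − λ)^{k_λ}
where k_λ is the size of the *largest* Jordan block for λ (equivalently, the smallest k with (A − λI)^k v = 0 for every generalised eigenvector v of λ).

  λ = 6: largest Jordan block has size 2, contributing (x − 6)^2

So m_A(x) = (x - 6)^2 = x^2 - 12*x + 36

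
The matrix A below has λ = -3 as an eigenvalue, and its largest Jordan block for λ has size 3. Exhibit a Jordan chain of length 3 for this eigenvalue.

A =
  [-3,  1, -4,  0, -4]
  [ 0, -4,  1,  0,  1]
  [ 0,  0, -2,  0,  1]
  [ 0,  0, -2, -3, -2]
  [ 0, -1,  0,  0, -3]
A Jordan chain for λ = -3 of length 3:
v_1 = (3, 0, -1, 2, 1)ᵀ
v_2 = (1, -1, 0, 0, -1)ᵀ
v_3 = (0, 1, 0, 0, 0)ᵀ

Let N = A − (-3)·I. We want v_3 with N^3 v_3 = 0 but N^2 v_3 ≠ 0; then v_{j-1} := N · v_j for j = 3, …, 2.

Pick v_3 = (0, 1, 0, 0, 0)ᵀ.
Then v_2 = N · v_3 = (1, -1, 0, 0, -1)ᵀ.
Then v_1 = N · v_2 = (3, 0, -1, 2, 1)ᵀ.

Sanity check: (A − (-3)·I) v_1 = (0, 0, 0, 0, 0)ᵀ = 0. ✓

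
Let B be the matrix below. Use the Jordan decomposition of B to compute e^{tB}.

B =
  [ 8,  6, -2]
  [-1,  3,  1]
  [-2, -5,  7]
e^{tB} =
  [t^2*exp(6*t) + 2*t*exp(6*t) + exp(6*t), 2*t^2*exp(6*t) + 6*t*exp(6*t), -2*t*exp(6*t)]
  [-t^2*exp(6*t)/2 - t*exp(6*t), -t^2*exp(6*t) - 3*t*exp(6*t) + exp(6*t), t*exp(6*t)]
  [-t^2*exp(6*t)/2 - 2*t*exp(6*t), -t^2*exp(6*t) - 5*t*exp(6*t), t*exp(6*t) + exp(6*t)]

Strategy: write B = P · J · P⁻¹ where J is a Jordan canonical form, so e^{tB} = P · e^{tJ} · P⁻¹, and e^{tJ} can be computed block-by-block.

B has Jordan form
J =
  [6, 1, 0]
  [0, 6, 1]
  [0, 0, 6]
(up to reordering of blocks).

Per-block formulas:
  For a 3×3 Jordan block J_3(6): exp(t · J_3(6)) = e^(6t)·(I + t·N + (t^2/2)·N^2), where N is the 3×3 nilpotent shift.

After assembling e^{tJ} and conjugating by P, we get:

e^{tB} =
  [t^2*exp(6*t) + 2*t*exp(6*t) + exp(6*t), 2*t^2*exp(6*t) + 6*t*exp(6*t), -2*t*exp(6*t)]
  [-t^2*exp(6*t)/2 - t*exp(6*t), -t^2*exp(6*t) - 3*t*exp(6*t) + exp(6*t), t*exp(6*t)]
  [-t^2*exp(6*t)/2 - 2*t*exp(6*t), -t^2*exp(6*t) - 5*t*exp(6*t), t*exp(6*t) + exp(6*t)]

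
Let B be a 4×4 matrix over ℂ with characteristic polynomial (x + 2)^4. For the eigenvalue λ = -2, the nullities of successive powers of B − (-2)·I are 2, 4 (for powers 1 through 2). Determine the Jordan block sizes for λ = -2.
Block sizes for λ = -2: [2, 2]

From the dimensions of kernels of powers, the number of Jordan blocks of size at least j is d_j − d_{j−1} where d_j = dim ker(N^j) (with d_0 = 0). Computing the differences gives [2, 2].
The number of blocks of size exactly k is (#blocks of size ≥ k) − (#blocks of size ≥ k + 1), so the partition is: 2 block(s) of size 2.
In nonincreasing order the block sizes are [2, 2].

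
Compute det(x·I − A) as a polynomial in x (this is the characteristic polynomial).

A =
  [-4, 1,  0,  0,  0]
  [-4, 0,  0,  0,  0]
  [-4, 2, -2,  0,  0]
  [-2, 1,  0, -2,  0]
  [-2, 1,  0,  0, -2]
x^5 + 10*x^4 + 40*x^3 + 80*x^2 + 80*x + 32

Expanding det(x·I − A) (e.g. by cofactor expansion or by noting that A is similar to its Jordan form J, which has the same characteristic polynomial as A) gives
  χ_A(x) = x^5 + 10*x^4 + 40*x^3 + 80*x^2 + 80*x + 32
which factors as (x + 2)^5. The eigenvalues (with algebraic multiplicities) are λ = -2 with multiplicity 5.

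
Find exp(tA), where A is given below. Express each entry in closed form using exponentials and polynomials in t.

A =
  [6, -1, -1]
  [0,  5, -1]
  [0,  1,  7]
e^{tA} =
  [exp(6*t), -t*exp(6*t), -t*exp(6*t)]
  [0, -t*exp(6*t) + exp(6*t), -t*exp(6*t)]
  [0, t*exp(6*t), t*exp(6*t) + exp(6*t)]

Strategy: write A = P · J · P⁻¹ where J is a Jordan canonical form, so e^{tA} = P · e^{tJ} · P⁻¹, and e^{tJ} can be computed block-by-block.

A has Jordan form
J =
  [6, 1, 0]
  [0, 6, 0]
  [0, 0, 6]
(up to reordering of blocks).

Per-block formulas:
  For a 1×1 block at λ = 6: exp(t · [6]) = [e^(6t)].
  For a 2×2 Jordan block J_2(6): exp(t · J_2(6)) = e^(6t)·(I + t·N), where N is the 2×2 nilpotent shift.

After assembling e^{tJ} and conjugating by P, we get:

e^{tA} =
  [exp(6*t), -t*exp(6*t), -t*exp(6*t)]
  [0, -t*exp(6*t) + exp(6*t), -t*exp(6*t)]
  [0, t*exp(6*t), t*exp(6*t) + exp(6*t)]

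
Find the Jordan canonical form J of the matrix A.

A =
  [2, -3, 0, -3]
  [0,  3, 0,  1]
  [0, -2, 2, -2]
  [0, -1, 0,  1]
J_2(2) ⊕ J_1(2) ⊕ J_1(2)

The characteristic polynomial is
  det(x·I − A) = x^4 - 8*x^3 + 24*x^2 - 32*x + 16 = (x - 2)^4

Eigenvalues and multiplicities (the geometric multiplicity of λ is n − rank(A − λI), which equals the number of Jordan blocks for λ):
  λ = 2: algebraic multiplicity = 4, geometric multiplicity = 3

Determining the block sizes for each eigenvalue:
  λ = 2: 3 blocks summing to 4 forces exactly one block of size 2 and the rest size 1 → block sizes [2, 1, 1]

Assembling the blocks gives a Jordan form
J =
  [2, 1, 0, 0]
  [0, 2, 0, 0]
  [0, 0, 2, 0]
  [0, 0, 0, 2]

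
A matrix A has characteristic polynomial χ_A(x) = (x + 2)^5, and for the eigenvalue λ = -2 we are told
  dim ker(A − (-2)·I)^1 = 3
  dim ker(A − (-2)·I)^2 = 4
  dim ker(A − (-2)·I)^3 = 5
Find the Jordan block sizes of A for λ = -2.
Block sizes for λ = -2: [3, 1, 1]

From the dimensions of kernels of powers, the number of Jordan blocks of size at least j is d_j − d_{j−1} where d_j = dim ker(N^j) (with d_0 = 0). Computing the differences gives [3, 1, 1].
The number of blocks of size exactly k is (#blocks of size ≥ k) − (#blocks of size ≥ k + 1), so the partition is: 2 block(s) of size 1, 1 block(s) of size 3.
In nonincreasing order the block sizes are [3, 1, 1].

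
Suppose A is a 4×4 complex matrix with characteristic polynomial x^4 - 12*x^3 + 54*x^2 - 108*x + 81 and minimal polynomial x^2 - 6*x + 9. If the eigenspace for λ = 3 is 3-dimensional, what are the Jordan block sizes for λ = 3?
Block sizes for λ = 3: [2, 1, 1]

Step 1 — from the characteristic polynomial, algebraic multiplicity of λ = 3 is 4. From dim ker(A − (3)·I) = 3, there are exactly 3 Jordan blocks for λ = 3.
Step 2 — from the minimal polynomial, the factor (x − 3)^2 tells us the largest block for λ = 3 has size 2.
Step 3 — with total size 4, 3 blocks, and largest block 2, the block sizes (in nonincreasing order) are [2, 1, 1].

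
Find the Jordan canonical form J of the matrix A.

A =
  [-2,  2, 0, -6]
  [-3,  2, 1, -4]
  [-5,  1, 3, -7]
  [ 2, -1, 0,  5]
J_3(2) ⊕ J_1(2)

The characteristic polynomial is
  det(x·I − A) = x^4 - 8*x^3 + 24*x^2 - 32*x + 16 = (x - 2)^4

Eigenvalues and multiplicities (the geometric multiplicity of λ is n − rank(A − λI), which equals the number of Jordan blocks for λ):
  λ = 2: algebraic multiplicity = 4, geometric multiplicity = 2

Determining the block sizes for each eigenvalue:
  λ = 2: with am = 4 and gm = 2, the partition is not yet determined (e.g. several partitions of 4 into 2 parts exist). Let N = A − (2)·I. Computing rank(N^1) = 2, rank(N^2) = 1, rank(N^3) = 0; the number of blocks of size ≥ j is rank(N^{j−1}) − rank(N^j), giving [2, 1, 1]. So we have 1 block(s) of size 3, 1 block(s) of size 1 → block sizes [3, 1]

Assembling the blocks gives a Jordan form
J =
  [2, 1, 0, 0]
  [0, 2, 1, 0]
  [0, 0, 2, 0]
  [0, 0, 0, 2]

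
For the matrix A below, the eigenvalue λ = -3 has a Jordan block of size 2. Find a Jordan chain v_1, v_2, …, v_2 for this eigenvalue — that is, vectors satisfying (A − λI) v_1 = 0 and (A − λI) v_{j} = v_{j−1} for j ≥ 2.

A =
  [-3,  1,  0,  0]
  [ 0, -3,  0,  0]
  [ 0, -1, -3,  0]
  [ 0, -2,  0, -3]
A Jordan chain for λ = -3 of length 2:
v_1 = (1, 0, -1, -2)ᵀ
v_2 = (0, 1, 0, 0)ᵀ

Let N = A − (-3)·I. We want v_2 with N^2 v_2 = 0 but N^1 v_2 ≠ 0; then v_{j-1} := N · v_j for j = 2, …, 2.

Pick v_2 = (0, 1, 0, 0)ᵀ.
Then v_1 = N · v_2 = (1, 0, -1, -2)ᵀ.

Sanity check: (A − (-3)·I) v_1 = (0, 0, 0, 0)ᵀ = 0. ✓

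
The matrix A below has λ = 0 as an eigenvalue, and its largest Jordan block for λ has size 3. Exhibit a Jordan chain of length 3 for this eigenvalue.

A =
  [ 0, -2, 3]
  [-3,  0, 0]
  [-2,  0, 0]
A Jordan chain for λ = 0 of length 3:
v_1 = (0, 6, 4)ᵀ
v_2 = (-2, 0, 0)ᵀ
v_3 = (0, 1, 0)ᵀ

Let N = A − (0)·I. We want v_3 with N^3 v_3 = 0 but N^2 v_3 ≠ 0; then v_{j-1} := N · v_j for j = 3, …, 2.

Pick v_3 = (0, 1, 0)ᵀ.
Then v_2 = N · v_3 = (-2, 0, 0)ᵀ.
Then v_1 = N · v_2 = (0, 6, 4)ᵀ.

Sanity check: (A − (0)·I) v_1 = (0, 0, 0)ᵀ = 0. ✓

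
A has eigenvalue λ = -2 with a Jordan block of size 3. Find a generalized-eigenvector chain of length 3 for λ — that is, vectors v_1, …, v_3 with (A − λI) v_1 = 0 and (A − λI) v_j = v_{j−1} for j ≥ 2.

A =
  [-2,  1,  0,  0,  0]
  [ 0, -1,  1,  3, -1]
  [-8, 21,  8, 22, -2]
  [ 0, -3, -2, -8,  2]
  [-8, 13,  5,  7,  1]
A Jordan chain for λ = -2 of length 3:
v_1 = (1, 0, 3, -1, 0)ᵀ
v_2 = (1, 1, 5, -3, -3)ᵀ
v_3 = (2, 1, 0, 0, 0)ᵀ

Let N = A − (-2)·I. We want v_3 with N^3 v_3 = 0 but N^2 v_3 ≠ 0; then v_{j-1} := N · v_j for j = 3, …, 2.

Pick v_3 = (2, 1, 0, 0, 0)ᵀ.
Then v_2 = N · v_3 = (1, 1, 5, -3, -3)ᵀ.
Then v_1 = N · v_2 = (1, 0, 3, -1, 0)ᵀ.

Sanity check: (A − (-2)·I) v_1 = (0, 0, 0, 0, 0)ᵀ = 0. ✓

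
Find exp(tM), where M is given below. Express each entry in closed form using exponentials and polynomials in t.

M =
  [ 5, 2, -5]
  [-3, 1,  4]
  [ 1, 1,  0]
e^{tM} =
  [-t^2*exp(2*t) + 3*t*exp(2*t) + exp(2*t), -t^2*exp(2*t)/2 + 2*t*exp(2*t), 3*t^2*exp(2*t)/2 - 5*t*exp(2*t)]
  [-t^2*exp(2*t) - 3*t*exp(2*t), -t^2*exp(2*t)/2 - t*exp(2*t) + exp(2*t), 3*t^2*exp(2*t)/2 + 4*t*exp(2*t)]
  [-t^2*exp(2*t) + t*exp(2*t), -t^2*exp(2*t)/2 + t*exp(2*t), 3*t^2*exp(2*t)/2 - 2*t*exp(2*t) + exp(2*t)]

Strategy: write M = P · J · P⁻¹ where J is a Jordan canonical form, so e^{tM} = P · e^{tJ} · P⁻¹, and e^{tJ} can be computed block-by-block.

M has Jordan form
J =
  [2, 1, 0]
  [0, 2, 1]
  [0, 0, 2]
(up to reordering of blocks).

Per-block formulas:
  For a 3×3 Jordan block J_3(2): exp(t · J_3(2)) = e^(2t)·(I + t·N + (t^2/2)·N^2), where N is the 3×3 nilpotent shift.

After assembling e^{tJ} and conjugating by P, we get:

e^{tM} =
  [-t^2*exp(2*t) + 3*t*exp(2*t) + exp(2*t), -t^2*exp(2*t)/2 + 2*t*exp(2*t), 3*t^2*exp(2*t)/2 - 5*t*exp(2*t)]
  [-t^2*exp(2*t) - 3*t*exp(2*t), -t^2*exp(2*t)/2 - t*exp(2*t) + exp(2*t), 3*t^2*exp(2*t)/2 + 4*t*exp(2*t)]
  [-t^2*exp(2*t) + t*exp(2*t), -t^2*exp(2*t)/2 + t*exp(2*t), 3*t^2*exp(2*t)/2 - 2*t*exp(2*t) + exp(2*t)]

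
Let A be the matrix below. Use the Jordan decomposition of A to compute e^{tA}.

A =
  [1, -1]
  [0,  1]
e^{tA} =
  [exp(t), -t*exp(t)]
  [0, exp(t)]

Strategy: write A = P · J · P⁻¹ where J is a Jordan canonical form, so e^{tA} = P · e^{tJ} · P⁻¹, and e^{tJ} can be computed block-by-block.

A has Jordan form
J =
  [1, 1]
  [0, 1]
(up to reordering of blocks).

Per-block formulas:
  For a 2×2 Jordan block J_2(1): exp(t · J_2(1)) = e^(1t)·(I + t·N), where N is the 2×2 nilpotent shift.

After assembling e^{tJ} and conjugating by P, we get:

e^{tA} =
  [exp(t), -t*exp(t)]
  [0, exp(t)]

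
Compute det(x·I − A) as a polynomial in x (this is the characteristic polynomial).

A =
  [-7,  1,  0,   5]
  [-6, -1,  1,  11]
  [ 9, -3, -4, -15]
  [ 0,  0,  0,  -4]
x^4 + 16*x^3 + 96*x^2 + 256*x + 256

Expanding det(x·I − A) (e.g. by cofactor expansion or by noting that A is similar to its Jordan form J, which has the same characteristic polynomial as A) gives
  χ_A(x) = x^4 + 16*x^3 + 96*x^2 + 256*x + 256
which factors as (x + 4)^4. The eigenvalues (with algebraic multiplicities) are λ = -4 with multiplicity 4.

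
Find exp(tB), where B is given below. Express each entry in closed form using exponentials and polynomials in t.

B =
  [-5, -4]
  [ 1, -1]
e^{tB} =
  [-2*t*exp(-3*t) + exp(-3*t), -4*t*exp(-3*t)]
  [t*exp(-3*t), 2*t*exp(-3*t) + exp(-3*t)]

Strategy: write B = P · J · P⁻¹ where J is a Jordan canonical form, so e^{tB} = P · e^{tJ} · P⁻¹, and e^{tJ} can be computed block-by-block.

B has Jordan form
J =
  [-3,  1]
  [ 0, -3]
(up to reordering of blocks).

Per-block formulas:
  For a 2×2 Jordan block J_2(-3): exp(t · J_2(-3)) = e^(-3t)·(I + t·N), where N is the 2×2 nilpotent shift.

After assembling e^{tJ} and conjugating by P, we get:

e^{tB} =
  [-2*t*exp(-3*t) + exp(-3*t), -4*t*exp(-3*t)]
  [t*exp(-3*t), 2*t*exp(-3*t) + exp(-3*t)]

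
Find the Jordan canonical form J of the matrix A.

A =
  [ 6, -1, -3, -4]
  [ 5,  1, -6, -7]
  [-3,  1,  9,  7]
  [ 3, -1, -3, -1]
J_3(3) ⊕ J_1(6)

The characteristic polynomial is
  det(x·I − A) = x^4 - 15*x^3 + 81*x^2 - 189*x + 162 = (x - 6)*(x - 3)^3

Eigenvalues and multiplicities (the geometric multiplicity of λ is n − rank(A − λI), which equals the number of Jordan blocks for λ):
  λ = 3: algebraic multiplicity = 3, geometric multiplicity = 1
  λ = 6: algebraic multiplicity = 1, geometric multiplicity = 1

Determining the block sizes for each eigenvalue:
  λ = 3: one block (gm = 1), so the single block has size am = 3 → block sizes [3]
  λ = 6: one block (gm = 1), so the single block has size am = 1 → block sizes [1]

Assembling the blocks gives a Jordan form
J =
  [3, 1, 0, 0]
  [0, 3, 1, 0]
  [0, 0, 3, 0]
  [0, 0, 0, 6]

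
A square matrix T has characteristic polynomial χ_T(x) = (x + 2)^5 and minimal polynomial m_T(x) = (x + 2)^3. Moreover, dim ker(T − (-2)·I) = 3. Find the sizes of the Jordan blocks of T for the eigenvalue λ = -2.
Block sizes for λ = -2: [3, 1, 1]

Step 1 — from the characteristic polynomial, algebraic multiplicity of λ = -2 is 5. From dim ker(T − (-2)·I) = 3, there are exactly 3 Jordan blocks for λ = -2.
Step 2 — from the minimal polynomial, the factor (x + 2)^3 tells us the largest block for λ = -2 has size 3.
Step 3 — with total size 5, 3 blocks, and largest block 3, the block sizes (in nonincreasing order) are [3, 1, 1].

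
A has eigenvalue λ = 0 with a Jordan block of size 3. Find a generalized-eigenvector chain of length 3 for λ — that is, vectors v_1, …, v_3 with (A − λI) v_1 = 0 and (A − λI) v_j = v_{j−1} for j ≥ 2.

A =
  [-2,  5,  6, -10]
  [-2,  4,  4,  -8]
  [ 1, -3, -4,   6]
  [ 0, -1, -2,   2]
A Jordan chain for λ = 0 of length 3:
v_1 = (2, 2, -1, 0)ᵀ
v_2 = (5, 4, -3, -1)ᵀ
v_3 = (0, 1, 0, 0)ᵀ

Let N = A − (0)·I. We want v_3 with N^3 v_3 = 0 but N^2 v_3 ≠ 0; then v_{j-1} := N · v_j for j = 3, …, 2.

Pick v_3 = (0, 1, 0, 0)ᵀ.
Then v_2 = N · v_3 = (5, 4, -3, -1)ᵀ.
Then v_1 = N · v_2 = (2, 2, -1, 0)ᵀ.

Sanity check: (A − (0)·I) v_1 = (0, 0, 0, 0)ᵀ = 0. ✓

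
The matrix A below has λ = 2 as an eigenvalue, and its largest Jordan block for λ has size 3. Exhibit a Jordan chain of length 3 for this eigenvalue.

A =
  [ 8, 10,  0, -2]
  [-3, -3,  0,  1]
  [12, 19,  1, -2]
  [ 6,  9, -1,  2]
A Jordan chain for λ = 2 of length 3:
v_1 = (-6, 3, -9, -3)ᵀ
v_2 = (6, -3, 12, 6)ᵀ
v_3 = (1, 0, 0, 0)ᵀ

Let N = A − (2)·I. We want v_3 with N^3 v_3 = 0 but N^2 v_3 ≠ 0; then v_{j-1} := N · v_j for j = 3, …, 2.

Pick v_3 = (1, 0, 0, 0)ᵀ.
Then v_2 = N · v_3 = (6, -3, 12, 6)ᵀ.
Then v_1 = N · v_2 = (-6, 3, -9, -3)ᵀ.

Sanity check: (A − (2)·I) v_1 = (0, 0, 0, 0)ᵀ = 0. ✓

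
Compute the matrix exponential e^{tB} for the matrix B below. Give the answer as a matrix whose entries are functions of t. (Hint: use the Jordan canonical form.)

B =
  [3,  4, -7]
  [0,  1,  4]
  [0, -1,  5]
e^{tB} =
  [exp(3*t), -t^2*exp(3*t)/2 + 4*t*exp(3*t), t^2*exp(3*t) - 7*t*exp(3*t)]
  [0, -2*t*exp(3*t) + exp(3*t), 4*t*exp(3*t)]
  [0, -t*exp(3*t), 2*t*exp(3*t) + exp(3*t)]

Strategy: write B = P · J · P⁻¹ where J is a Jordan canonical form, so e^{tB} = P · e^{tJ} · P⁻¹, and e^{tJ} can be computed block-by-block.

B has Jordan form
J =
  [3, 1, 0]
  [0, 3, 1]
  [0, 0, 3]
(up to reordering of blocks).

Per-block formulas:
  For a 3×3 Jordan block J_3(3): exp(t · J_3(3)) = e^(3t)·(I + t·N + (t^2/2)·N^2), where N is the 3×3 nilpotent shift.

After assembling e^{tJ} and conjugating by P, we get:

e^{tB} =
  [exp(3*t), -t^2*exp(3*t)/2 + 4*t*exp(3*t), t^2*exp(3*t) - 7*t*exp(3*t)]
  [0, -2*t*exp(3*t) + exp(3*t), 4*t*exp(3*t)]
  [0, -t*exp(3*t), 2*t*exp(3*t) + exp(3*t)]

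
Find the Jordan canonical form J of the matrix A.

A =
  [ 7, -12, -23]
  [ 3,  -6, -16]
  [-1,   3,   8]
J_3(3)

The characteristic polynomial is
  det(x·I − A) = x^3 - 9*x^2 + 27*x - 27 = (x - 3)^3

Eigenvalues and multiplicities (the geometric multiplicity of λ is n − rank(A − λI), which equals the number of Jordan blocks for λ):
  λ = 3: algebraic multiplicity = 3, geometric multiplicity = 1

Determining the block sizes for each eigenvalue:
  λ = 3: one block (gm = 1), so the single block has size am = 3 → block sizes [3]

Assembling the blocks gives a Jordan form
J =
  [3, 1, 0]
  [0, 3, 1]
  [0, 0, 3]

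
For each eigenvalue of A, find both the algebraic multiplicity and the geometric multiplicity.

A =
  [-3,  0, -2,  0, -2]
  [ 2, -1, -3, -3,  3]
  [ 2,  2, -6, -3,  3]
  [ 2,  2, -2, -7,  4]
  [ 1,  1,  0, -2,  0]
λ = -5: alg = 1, geom = 1; λ = -3: alg = 4, geom = 2

Step 1 — factor the characteristic polynomial to read off the algebraic multiplicities:
  χ_A(x) = (x + 3)^4*(x + 5)

Step 2 — compute geometric multiplicities via the rank-nullity identity g(λ) = n − rank(A − λI):
  rank(A − (-5)·I) = 4, so dim ker(A − (-5)·I) = n − 4 = 1
  rank(A − (-3)·I) = 3, so dim ker(A − (-3)·I) = n − 3 = 2

Summary:
  λ = -5: algebraic multiplicity = 1, geometric multiplicity = 1
  λ = -3: algebraic multiplicity = 4, geometric multiplicity = 2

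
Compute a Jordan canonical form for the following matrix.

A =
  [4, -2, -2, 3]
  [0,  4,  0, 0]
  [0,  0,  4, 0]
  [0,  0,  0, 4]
J_2(4) ⊕ J_1(4) ⊕ J_1(4)

The characteristic polynomial is
  det(x·I − A) = x^4 - 16*x^3 + 96*x^2 - 256*x + 256 = (x - 4)^4

Eigenvalues and multiplicities (the geometric multiplicity of λ is n − rank(A − λI), which equals the number of Jordan blocks for λ):
  λ = 4: algebraic multiplicity = 4, geometric multiplicity = 3

Determining the block sizes for each eigenvalue:
  λ = 4: 3 blocks summing to 4 forces exactly one block of size 2 and the rest size 1 → block sizes [2, 1, 1]

Assembling the blocks gives a Jordan form
J =
  [4, 1, 0, 0]
  [0, 4, 0, 0]
  [0, 0, 4, 0]
  [0, 0, 0, 4]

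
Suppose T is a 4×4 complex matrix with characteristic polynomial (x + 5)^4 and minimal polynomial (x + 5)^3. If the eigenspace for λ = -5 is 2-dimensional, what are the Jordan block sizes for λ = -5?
Block sizes for λ = -5: [3, 1]

Step 1 — from the characteristic polynomial, algebraic multiplicity of λ = -5 is 4. From dim ker(T − (-5)·I) = 2, there are exactly 2 Jordan blocks for λ = -5.
Step 2 — from the minimal polynomial, the factor (x + 5)^3 tells us the largest block for λ = -5 has size 3.
Step 3 — with total size 4, 2 blocks, and largest block 3, the block sizes (in nonincreasing order) are [3, 1].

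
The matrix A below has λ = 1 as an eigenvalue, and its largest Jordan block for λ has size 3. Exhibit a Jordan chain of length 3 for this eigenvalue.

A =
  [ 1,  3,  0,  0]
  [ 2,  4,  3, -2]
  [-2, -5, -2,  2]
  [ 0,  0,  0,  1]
A Jordan chain for λ = 1 of length 3:
v_1 = (6, 0, -4, 0)ᵀ
v_2 = (0, 2, -2, 0)ᵀ
v_3 = (1, 0, 0, 0)ᵀ

Let N = A − (1)·I. We want v_3 with N^3 v_3 = 0 but N^2 v_3 ≠ 0; then v_{j-1} := N · v_j for j = 3, …, 2.

Pick v_3 = (1, 0, 0, 0)ᵀ.
Then v_2 = N · v_3 = (0, 2, -2, 0)ᵀ.
Then v_1 = N · v_2 = (6, 0, -4, 0)ᵀ.

Sanity check: (A − (1)·I) v_1 = (0, 0, 0, 0)ᵀ = 0. ✓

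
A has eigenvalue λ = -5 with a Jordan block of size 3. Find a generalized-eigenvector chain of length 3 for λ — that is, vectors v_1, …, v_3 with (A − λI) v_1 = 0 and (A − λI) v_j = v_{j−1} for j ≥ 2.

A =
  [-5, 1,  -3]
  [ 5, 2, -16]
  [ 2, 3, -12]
A Jordan chain for λ = -5 of length 3:
v_1 = (-1, 3, 1)ᵀ
v_2 = (0, 5, 2)ᵀ
v_3 = (1, 0, 0)ᵀ

Let N = A − (-5)·I. We want v_3 with N^3 v_3 = 0 but N^2 v_3 ≠ 0; then v_{j-1} := N · v_j for j = 3, …, 2.

Pick v_3 = (1, 0, 0)ᵀ.
Then v_2 = N · v_3 = (0, 5, 2)ᵀ.
Then v_1 = N · v_2 = (-1, 3, 1)ᵀ.

Sanity check: (A − (-5)·I) v_1 = (0, 0, 0)ᵀ = 0. ✓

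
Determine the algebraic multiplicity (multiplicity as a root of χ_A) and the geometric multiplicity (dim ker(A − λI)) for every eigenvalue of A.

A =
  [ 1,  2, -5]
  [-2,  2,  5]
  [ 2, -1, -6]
λ = -1: alg = 3, geom = 1

Step 1 — factor the characteristic polynomial to read off the algebraic multiplicities:
  χ_A(x) = (x + 1)^3

Step 2 — compute geometric multiplicities via the rank-nullity identity g(λ) = n − rank(A − λI):
  rank(A − (-1)·I) = 2, so dim ker(A − (-1)·I) = n − 2 = 1

Summary:
  λ = -1: algebraic multiplicity = 3, geometric multiplicity = 1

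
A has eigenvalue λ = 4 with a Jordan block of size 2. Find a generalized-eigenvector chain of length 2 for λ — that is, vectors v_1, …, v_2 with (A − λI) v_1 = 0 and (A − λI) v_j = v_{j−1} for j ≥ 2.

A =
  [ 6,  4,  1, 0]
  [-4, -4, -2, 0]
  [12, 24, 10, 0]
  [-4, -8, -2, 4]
A Jordan chain for λ = 4 of length 2:
v_1 = (2, -4, 12, -4)ᵀ
v_2 = (1, 0, 0, 0)ᵀ

Let N = A − (4)·I. We want v_2 with N^2 v_2 = 0 but N^1 v_2 ≠ 0; then v_{j-1} := N · v_j for j = 2, …, 2.

Pick v_2 = (1, 0, 0, 0)ᵀ.
Then v_1 = N · v_2 = (2, -4, 12, -4)ᵀ.

Sanity check: (A − (4)·I) v_1 = (0, 0, 0, 0)ᵀ = 0. ✓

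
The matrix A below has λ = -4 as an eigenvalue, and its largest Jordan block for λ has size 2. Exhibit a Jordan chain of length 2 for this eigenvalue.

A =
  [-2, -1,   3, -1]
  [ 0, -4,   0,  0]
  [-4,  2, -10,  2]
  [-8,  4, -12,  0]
A Jordan chain for λ = -4 of length 2:
v_1 = (2, 0, -4, -8)ᵀ
v_2 = (1, 0, 0, 0)ᵀ

Let N = A − (-4)·I. We want v_2 with N^2 v_2 = 0 but N^1 v_2 ≠ 0; then v_{j-1} := N · v_j for j = 2, …, 2.

Pick v_2 = (1, 0, 0, 0)ᵀ.
Then v_1 = N · v_2 = (2, 0, -4, -8)ᵀ.

Sanity check: (A − (-4)·I) v_1 = (0, 0, 0, 0)ᵀ = 0. ✓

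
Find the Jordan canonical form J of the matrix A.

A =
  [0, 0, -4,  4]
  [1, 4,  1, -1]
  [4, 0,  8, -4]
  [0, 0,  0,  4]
J_2(4) ⊕ J_1(4) ⊕ J_1(4)

The characteristic polynomial is
  det(x·I − A) = x^4 - 16*x^3 + 96*x^2 - 256*x + 256 = (x - 4)^4

Eigenvalues and multiplicities (the geometric multiplicity of λ is n − rank(A − λI), which equals the number of Jordan blocks for λ):
  λ = 4: algebraic multiplicity = 4, geometric multiplicity = 3

Determining the block sizes for each eigenvalue:
  λ = 4: 3 blocks summing to 4 forces exactly one block of size 2 and the rest size 1 → block sizes [2, 1, 1]

Assembling the blocks gives a Jordan form
J =
  [4, 1, 0, 0]
  [0, 4, 0, 0]
  [0, 0, 4, 0]
  [0, 0, 0, 4]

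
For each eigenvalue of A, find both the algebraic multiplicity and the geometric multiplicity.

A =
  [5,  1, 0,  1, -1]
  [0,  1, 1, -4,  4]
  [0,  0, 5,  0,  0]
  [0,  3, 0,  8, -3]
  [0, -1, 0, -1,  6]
λ = 5: alg = 5, geom = 3

Step 1 — factor the characteristic polynomial to read off the algebraic multiplicities:
  χ_A(x) = (x - 5)^5

Step 2 — compute geometric multiplicities via the rank-nullity identity g(λ) = n − rank(A − λI):
  rank(A − (5)·I) = 2, so dim ker(A − (5)·I) = n − 2 = 3

Summary:
  λ = 5: algebraic multiplicity = 5, geometric multiplicity = 3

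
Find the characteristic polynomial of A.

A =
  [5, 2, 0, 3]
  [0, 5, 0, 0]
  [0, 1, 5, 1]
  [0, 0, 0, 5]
x^4 - 20*x^3 + 150*x^2 - 500*x + 625

Expanding det(x·I − A) (e.g. by cofactor expansion or by noting that A is similar to its Jordan form J, which has the same characteristic polynomial as A) gives
  χ_A(x) = x^4 - 20*x^3 + 150*x^2 - 500*x + 625
which factors as (x - 5)^4. The eigenvalues (with algebraic multiplicities) are λ = 5 with multiplicity 4.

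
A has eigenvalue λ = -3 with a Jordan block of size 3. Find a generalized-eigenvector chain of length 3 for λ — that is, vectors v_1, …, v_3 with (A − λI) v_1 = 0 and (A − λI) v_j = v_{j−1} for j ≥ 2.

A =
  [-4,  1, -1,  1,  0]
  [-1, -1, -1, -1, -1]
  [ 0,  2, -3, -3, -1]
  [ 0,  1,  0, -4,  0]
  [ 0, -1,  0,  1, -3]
A Jordan chain for λ = -3 of length 3:
v_1 = (0, -1, -2, -1, 1)ᵀ
v_2 = (-1, -1, 0, 0, 0)ᵀ
v_3 = (1, 0, 0, 0, 0)ᵀ

Let N = A − (-3)·I. We want v_3 with N^3 v_3 = 0 but N^2 v_3 ≠ 0; then v_{j-1} := N · v_j for j = 3, …, 2.

Pick v_3 = (1, 0, 0, 0, 0)ᵀ.
Then v_2 = N · v_3 = (-1, -1, 0, 0, 0)ᵀ.
Then v_1 = N · v_2 = (0, -1, -2, -1, 1)ᵀ.

Sanity check: (A − (-3)·I) v_1 = (0, 0, 0, 0, 0)ᵀ = 0. ✓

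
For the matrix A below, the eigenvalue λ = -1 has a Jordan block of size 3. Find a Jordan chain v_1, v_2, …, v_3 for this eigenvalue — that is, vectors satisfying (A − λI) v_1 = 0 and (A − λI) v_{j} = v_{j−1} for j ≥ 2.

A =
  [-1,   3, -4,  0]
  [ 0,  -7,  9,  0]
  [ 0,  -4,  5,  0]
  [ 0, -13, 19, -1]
A Jordan chain for λ = -1 of length 3:
v_1 = (-2, 0, 0, 2)ᵀ
v_2 = (3, -6, -4, -13)ᵀ
v_3 = (0, 1, 0, 0)ᵀ

Let N = A − (-1)·I. We want v_3 with N^3 v_3 = 0 but N^2 v_3 ≠ 0; then v_{j-1} := N · v_j for j = 3, …, 2.

Pick v_3 = (0, 1, 0, 0)ᵀ.
Then v_2 = N · v_3 = (3, -6, -4, -13)ᵀ.
Then v_1 = N · v_2 = (-2, 0, 0, 2)ᵀ.

Sanity check: (A − (-1)·I) v_1 = (0, 0, 0, 0)ᵀ = 0. ✓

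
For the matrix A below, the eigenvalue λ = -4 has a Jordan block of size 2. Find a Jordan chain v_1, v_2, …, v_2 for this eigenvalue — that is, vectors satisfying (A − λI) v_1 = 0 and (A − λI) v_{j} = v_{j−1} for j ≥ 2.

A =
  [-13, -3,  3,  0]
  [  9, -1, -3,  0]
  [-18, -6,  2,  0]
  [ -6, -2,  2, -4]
A Jordan chain for λ = -4 of length 2:
v_1 = (-9, 9, -18, -6)ᵀ
v_2 = (1, 0, 0, 0)ᵀ

Let N = A − (-4)·I. We want v_2 with N^2 v_2 = 0 but N^1 v_2 ≠ 0; then v_{j-1} := N · v_j for j = 2, …, 2.

Pick v_2 = (1, 0, 0, 0)ᵀ.
Then v_1 = N · v_2 = (-9, 9, -18, -6)ᵀ.

Sanity check: (A − (-4)·I) v_1 = (0, 0, 0, 0)ᵀ = 0. ✓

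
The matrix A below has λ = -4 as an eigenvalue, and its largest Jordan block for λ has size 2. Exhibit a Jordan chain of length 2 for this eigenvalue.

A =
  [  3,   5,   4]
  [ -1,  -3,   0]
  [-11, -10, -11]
A Jordan chain for λ = -4 of length 2:
v_1 = (-3, -3, 9)ᵀ
v_2 = (1, -2, 0)ᵀ

Let N = A − (-4)·I. We want v_2 with N^2 v_2 = 0 but N^1 v_2 ≠ 0; then v_{j-1} := N · v_j for j = 2, …, 2.

Pick v_2 = (1, -2, 0)ᵀ.
Then v_1 = N · v_2 = (-3, -3, 9)ᵀ.

Sanity check: (A − (-4)·I) v_1 = (0, 0, 0)ᵀ = 0. ✓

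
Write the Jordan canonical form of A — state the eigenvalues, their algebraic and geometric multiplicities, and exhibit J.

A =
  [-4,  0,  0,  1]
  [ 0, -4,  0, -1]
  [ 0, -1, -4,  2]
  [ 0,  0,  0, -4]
J_3(-4) ⊕ J_1(-4)

The characteristic polynomial is
  det(x·I − A) = x^4 + 16*x^3 + 96*x^2 + 256*x + 256 = (x + 4)^4

Eigenvalues and multiplicities (the geometric multiplicity of λ is n − rank(A − λI), which equals the number of Jordan blocks for λ):
  λ = -4: algebraic multiplicity = 4, geometric multiplicity = 2

Determining the block sizes for each eigenvalue:
  λ = -4: with am = 4 and gm = 2, the partition is not yet determined (e.g. several partitions of 4 into 2 parts exist). Let N = A − (-4)·I. Computing rank(N^1) = 2, rank(N^2) = 1, rank(N^3) = 0; the number of blocks of size ≥ j is rank(N^{j−1}) − rank(N^j), giving [2, 1, 1]. So we have 1 block(s) of size 3, 1 block(s) of size 1 → block sizes [3, 1]

Assembling the blocks gives a Jordan form
J =
  [-4,  1,  0,  0]
  [ 0, -4,  1,  0]
  [ 0,  0, -4,  0]
  [ 0,  0,  0, -4]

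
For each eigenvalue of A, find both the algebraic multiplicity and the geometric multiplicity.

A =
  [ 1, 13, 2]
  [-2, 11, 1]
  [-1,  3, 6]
λ = 6: alg = 3, geom = 1

Step 1 — factor the characteristic polynomial to read off the algebraic multiplicities:
  χ_A(x) = (x - 6)^3

Step 2 — compute geometric multiplicities via the rank-nullity identity g(λ) = n − rank(A − λI):
  rank(A − (6)·I) = 2, so dim ker(A − (6)·I) = n − 2 = 1

Summary:
  λ = 6: algebraic multiplicity = 3, geometric multiplicity = 1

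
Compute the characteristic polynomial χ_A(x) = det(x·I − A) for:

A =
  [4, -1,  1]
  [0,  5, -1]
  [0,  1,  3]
x^3 - 12*x^2 + 48*x - 64

Expanding det(x·I − A) (e.g. by cofactor expansion or by noting that A is similar to its Jordan form J, which has the same characteristic polynomial as A) gives
  χ_A(x) = x^3 - 12*x^2 + 48*x - 64
which factors as (x - 4)^3. The eigenvalues (with algebraic multiplicities) are λ = 4 with multiplicity 3.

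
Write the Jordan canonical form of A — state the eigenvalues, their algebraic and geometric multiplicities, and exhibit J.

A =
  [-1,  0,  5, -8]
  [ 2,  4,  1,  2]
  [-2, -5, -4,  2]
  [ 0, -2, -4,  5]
J_3(1) ⊕ J_1(1)

The characteristic polynomial is
  det(x·I − A) = x^4 - 4*x^3 + 6*x^2 - 4*x + 1 = (x - 1)^4

Eigenvalues and multiplicities (the geometric multiplicity of λ is n − rank(A − λI), which equals the number of Jordan blocks for λ):
  λ = 1: algebraic multiplicity = 4, geometric multiplicity = 2

Determining the block sizes for each eigenvalue:
  λ = 1: with am = 4 and gm = 2, the partition is not yet determined (e.g. several partitions of 4 into 2 parts exist). Let N = A − (1)·I. Computing rank(N^1) = 2, rank(N^2) = 1, rank(N^3) = 0; the number of blocks of size ≥ j is rank(N^{j−1}) − rank(N^j), giving [2, 1, 1]. So we have 1 block(s) of size 3, 1 block(s) of size 1 → block sizes [3, 1]

Assembling the blocks gives a Jordan form
J =
  [1, 1, 0, 0]
  [0, 1, 1, 0]
  [0, 0, 1, 0]
  [0, 0, 0, 1]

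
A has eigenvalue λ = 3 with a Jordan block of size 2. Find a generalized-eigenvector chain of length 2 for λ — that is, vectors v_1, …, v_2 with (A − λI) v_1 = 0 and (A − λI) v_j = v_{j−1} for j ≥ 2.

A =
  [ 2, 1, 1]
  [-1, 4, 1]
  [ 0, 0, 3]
A Jordan chain for λ = 3 of length 2:
v_1 = (-1, -1, 0)ᵀ
v_2 = (1, 0, 0)ᵀ

Let N = A − (3)·I. We want v_2 with N^2 v_2 = 0 but N^1 v_2 ≠ 0; then v_{j-1} := N · v_j for j = 2, …, 2.

Pick v_2 = (1, 0, 0)ᵀ.
Then v_1 = N · v_2 = (-1, -1, 0)ᵀ.

Sanity check: (A − (3)·I) v_1 = (0, 0, 0)ᵀ = 0. ✓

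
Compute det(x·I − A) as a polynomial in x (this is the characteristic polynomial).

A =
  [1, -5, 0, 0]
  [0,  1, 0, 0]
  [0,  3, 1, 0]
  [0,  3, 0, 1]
x^4 - 4*x^3 + 6*x^2 - 4*x + 1

Expanding det(x·I − A) (e.g. by cofactor expansion or by noting that A is similar to its Jordan form J, which has the same characteristic polynomial as A) gives
  χ_A(x) = x^4 - 4*x^3 + 6*x^2 - 4*x + 1
which factors as (x - 1)^4. The eigenvalues (with algebraic multiplicities) are λ = 1 with multiplicity 4.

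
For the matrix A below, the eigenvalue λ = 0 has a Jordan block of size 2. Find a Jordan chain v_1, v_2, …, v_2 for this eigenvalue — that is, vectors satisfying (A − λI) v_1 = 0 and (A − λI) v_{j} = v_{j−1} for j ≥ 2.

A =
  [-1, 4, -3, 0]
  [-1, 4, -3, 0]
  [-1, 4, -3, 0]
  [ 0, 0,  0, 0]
A Jordan chain for λ = 0 of length 2:
v_1 = (-1, -1, -1, 0)ᵀ
v_2 = (1, 0, 0, 0)ᵀ

Let N = A − (0)·I. We want v_2 with N^2 v_2 = 0 but N^1 v_2 ≠ 0; then v_{j-1} := N · v_j for j = 2, …, 2.

Pick v_2 = (1, 0, 0, 0)ᵀ.
Then v_1 = N · v_2 = (-1, -1, -1, 0)ᵀ.

Sanity check: (A − (0)·I) v_1 = (0, 0, 0, 0)ᵀ = 0. ✓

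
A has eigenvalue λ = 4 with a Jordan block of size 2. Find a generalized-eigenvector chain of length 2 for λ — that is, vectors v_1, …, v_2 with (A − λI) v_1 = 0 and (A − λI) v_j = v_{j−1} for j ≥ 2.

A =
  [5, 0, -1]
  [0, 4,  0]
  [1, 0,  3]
A Jordan chain for λ = 4 of length 2:
v_1 = (1, 0, 1)ᵀ
v_2 = (1, 0, 0)ᵀ

Let N = A − (4)·I. We want v_2 with N^2 v_2 = 0 but N^1 v_2 ≠ 0; then v_{j-1} := N · v_j for j = 2, …, 2.

Pick v_2 = (1, 0, 0)ᵀ.
Then v_1 = N · v_2 = (1, 0, 1)ᵀ.

Sanity check: (A − (4)·I) v_1 = (0, 0, 0)ᵀ = 0. ✓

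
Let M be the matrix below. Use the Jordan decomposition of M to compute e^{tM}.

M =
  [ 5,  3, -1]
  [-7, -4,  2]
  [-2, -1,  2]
e^{tM} =
  [-3*t^2*exp(t)/2 + 4*t*exp(t) + exp(t), -t^2*exp(t) + 3*t*exp(t), t^2*exp(t)/2 - t*exp(t)]
  [3*t^2*exp(t)/2 - 7*t*exp(t), t^2*exp(t) - 5*t*exp(t) + exp(t), -t^2*exp(t)/2 + 2*t*exp(t)]
  [-3*t^2*exp(t)/2 - 2*t*exp(t), -t^2*exp(t) - t*exp(t), t^2*exp(t)/2 + t*exp(t) + exp(t)]

Strategy: write M = P · J · P⁻¹ where J is a Jordan canonical form, so e^{tM} = P · e^{tJ} · P⁻¹, and e^{tJ} can be computed block-by-block.

M has Jordan form
J =
  [1, 1, 0]
  [0, 1, 1]
  [0, 0, 1]
(up to reordering of blocks).

Per-block formulas:
  For a 3×3 Jordan block J_3(1): exp(t · J_3(1)) = e^(1t)·(I + t·N + (t^2/2)·N^2), where N is the 3×3 nilpotent shift.

After assembling e^{tJ} and conjugating by P, we get:

e^{tM} =
  [-3*t^2*exp(t)/2 + 4*t*exp(t) + exp(t), -t^2*exp(t) + 3*t*exp(t), t^2*exp(t)/2 - t*exp(t)]
  [3*t^2*exp(t)/2 - 7*t*exp(t), t^2*exp(t) - 5*t*exp(t) + exp(t), -t^2*exp(t)/2 + 2*t*exp(t)]
  [-3*t^2*exp(t)/2 - 2*t*exp(t), -t^2*exp(t) - t*exp(t), t^2*exp(t)/2 + t*exp(t) + exp(t)]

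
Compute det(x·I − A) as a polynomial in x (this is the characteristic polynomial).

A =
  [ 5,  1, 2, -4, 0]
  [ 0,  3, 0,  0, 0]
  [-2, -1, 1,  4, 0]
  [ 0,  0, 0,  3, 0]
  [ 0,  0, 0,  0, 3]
x^5 - 15*x^4 + 90*x^3 - 270*x^2 + 405*x - 243

Expanding det(x·I − A) (e.g. by cofactor expansion or by noting that A is similar to its Jordan form J, which has the same characteristic polynomial as A) gives
  χ_A(x) = x^5 - 15*x^4 + 90*x^3 - 270*x^2 + 405*x - 243
which factors as (x - 3)^5. The eigenvalues (with algebraic multiplicities) are λ = 3 with multiplicity 5.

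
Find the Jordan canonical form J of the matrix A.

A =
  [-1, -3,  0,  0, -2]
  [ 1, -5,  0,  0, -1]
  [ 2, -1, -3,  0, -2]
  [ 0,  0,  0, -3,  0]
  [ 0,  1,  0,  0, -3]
J_3(-3) ⊕ J_1(-3) ⊕ J_1(-3)

The characteristic polynomial is
  det(x·I − A) = x^5 + 15*x^4 + 90*x^3 + 270*x^2 + 405*x + 243 = (x + 3)^5

Eigenvalues and multiplicities (the geometric multiplicity of λ is n − rank(A − λI), which equals the number of Jordan blocks for λ):
  λ = -3: algebraic multiplicity = 5, geometric multiplicity = 3

Determining the block sizes for each eigenvalue:
  λ = -3: with am = 5 and gm = 3, the partition is not yet determined (e.g. several partitions of 5 into 3 parts exist). Let N = A − (-3)·I. Computing rank(N^1) = 2, rank(N^2) = 1, rank(N^3) = 0; the number of blocks of size ≥ j is rank(N^{j−1}) − rank(N^j), giving [3, 1, 1]. So we have 1 block(s) of size 3, 2 block(s) of size 1 → block sizes [3, 1, 1]

Assembling the blocks gives a Jordan form
J =
  [-3,  1,  0,  0,  0]
  [ 0, -3,  1,  0,  0]
  [ 0,  0, -3,  0,  0]
  [ 0,  0,  0, -3,  0]
  [ 0,  0,  0,  0, -3]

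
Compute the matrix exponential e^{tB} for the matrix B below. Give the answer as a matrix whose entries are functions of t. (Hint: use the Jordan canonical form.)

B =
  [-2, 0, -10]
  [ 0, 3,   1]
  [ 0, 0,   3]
e^{tB} =
  [exp(-2*t), 0, -2*exp(3*t) + 2*exp(-2*t)]
  [0, exp(3*t), t*exp(3*t)]
  [0, 0, exp(3*t)]

Strategy: write B = P · J · P⁻¹ where J is a Jordan canonical form, so e^{tB} = P · e^{tJ} · P⁻¹, and e^{tJ} can be computed block-by-block.

B has Jordan form
J =
  [-2, 0, 0]
  [ 0, 3, 1]
  [ 0, 0, 3]
(up to reordering of blocks).

Per-block formulas:
  For a 2×2 Jordan block J_2(3): exp(t · J_2(3)) = e^(3t)·(I + t·N), where N is the 2×2 nilpotent shift.
  For a 1×1 block at λ = -2: exp(t · [-2]) = [e^(-2t)].

After assembling e^{tJ} and conjugating by P, we get:

e^{tB} =
  [exp(-2*t), 0, -2*exp(3*t) + 2*exp(-2*t)]
  [0, exp(3*t), t*exp(3*t)]
  [0, 0, exp(3*t)]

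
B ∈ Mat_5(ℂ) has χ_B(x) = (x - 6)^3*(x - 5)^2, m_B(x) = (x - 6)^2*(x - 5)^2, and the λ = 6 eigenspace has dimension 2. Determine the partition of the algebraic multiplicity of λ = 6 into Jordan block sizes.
Block sizes for λ = 6: [2, 1]

Step 1 — from the characteristic polynomial, algebraic multiplicity of λ = 6 is 3. From dim ker(B − (6)·I) = 2, there are exactly 2 Jordan blocks for λ = 6.
Step 2 — from the minimal polynomial, the factor (x − 6)^2 tells us the largest block for λ = 6 has size 2.
Step 3 — with total size 3, 2 blocks, and largest block 2, the block sizes (in nonincreasing order) are [2, 1].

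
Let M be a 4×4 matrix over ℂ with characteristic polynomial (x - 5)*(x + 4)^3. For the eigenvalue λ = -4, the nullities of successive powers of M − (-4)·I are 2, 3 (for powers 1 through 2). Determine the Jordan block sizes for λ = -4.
Block sizes for λ = -4: [2, 1]

From the dimensions of kernels of powers, the number of Jordan blocks of size at least j is d_j − d_{j−1} where d_j = dim ker(N^j) (with d_0 = 0). Computing the differences gives [2, 1].
The number of blocks of size exactly k is (#blocks of size ≥ k) − (#blocks of size ≥ k + 1), so the partition is: 1 block(s) of size 1, 1 block(s) of size 2.
In nonincreasing order the block sizes are [2, 1].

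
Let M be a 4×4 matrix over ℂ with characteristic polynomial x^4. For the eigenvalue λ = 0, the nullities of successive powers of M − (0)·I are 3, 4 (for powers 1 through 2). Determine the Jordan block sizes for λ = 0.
Block sizes for λ = 0: [2, 1, 1]

From the dimensions of kernels of powers, the number of Jordan blocks of size at least j is d_j − d_{j−1} where d_j = dim ker(N^j) (with d_0 = 0). Computing the differences gives [3, 1].
The number of blocks of size exactly k is (#blocks of size ≥ k) − (#blocks of size ≥ k + 1), so the partition is: 2 block(s) of size 1, 1 block(s) of size 2.
In nonincreasing order the block sizes are [2, 1, 1].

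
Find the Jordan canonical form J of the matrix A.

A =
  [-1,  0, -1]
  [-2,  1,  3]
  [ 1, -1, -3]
J_3(-1)

The characteristic polynomial is
  det(x·I − A) = x^3 + 3*x^2 + 3*x + 1 = (x + 1)^3

Eigenvalues and multiplicities (the geometric multiplicity of λ is n − rank(A − λI), which equals the number of Jordan blocks for λ):
  λ = -1: algebraic multiplicity = 3, geometric multiplicity = 1

Determining the block sizes for each eigenvalue:
  λ = -1: one block (gm = 1), so the single block has size am = 3 → block sizes [3]

Assembling the blocks gives a Jordan form
J =
  [-1,  1,  0]
  [ 0, -1,  1]
  [ 0,  0, -1]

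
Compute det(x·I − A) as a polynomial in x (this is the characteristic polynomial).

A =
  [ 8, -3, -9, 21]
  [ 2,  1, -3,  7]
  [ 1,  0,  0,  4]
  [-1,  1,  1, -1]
x^4 - 8*x^3 + 24*x^2 - 32*x + 16

Expanding det(x·I − A) (e.g. by cofactor expansion or by noting that A is similar to its Jordan form J, which has the same characteristic polynomial as A) gives
  χ_A(x) = x^4 - 8*x^3 + 24*x^2 - 32*x + 16
which factors as (x - 2)^4. The eigenvalues (with algebraic multiplicities) are λ = 2 with multiplicity 4.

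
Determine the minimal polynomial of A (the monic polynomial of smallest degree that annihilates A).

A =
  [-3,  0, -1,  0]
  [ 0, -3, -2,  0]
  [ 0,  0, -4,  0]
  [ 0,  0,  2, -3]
x^2 + 7*x + 12

The characteristic polynomial is χ_A(x) = (x + 3)^3*(x + 4), so the eigenvalues are known. The minimal polynomial is
  m_A(x) = Π_λ (x − λ)^{k_λ}
where k_λ is the size of the *largest* Jordan block for λ (equivalently, the smallest k with (A − λI)^k v = 0 for every generalised eigenvector v of λ).

  λ = -4: largest Jordan block has size 1, contributing (x + 4)
  λ = -3: largest Jordan block has size 1, contributing (x + 3)

So m_A(x) = (x + 3)*(x + 4) = x^2 + 7*x + 12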